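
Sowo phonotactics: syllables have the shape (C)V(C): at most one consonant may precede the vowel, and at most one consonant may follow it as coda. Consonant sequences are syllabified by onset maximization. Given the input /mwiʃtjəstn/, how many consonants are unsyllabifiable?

The consonants /m/, /t/, /t/, /n/ cannot be parsed into a legal (C)V(C) syllable (at most one coda consonant is licensed; onsets are limited to one consonant).

4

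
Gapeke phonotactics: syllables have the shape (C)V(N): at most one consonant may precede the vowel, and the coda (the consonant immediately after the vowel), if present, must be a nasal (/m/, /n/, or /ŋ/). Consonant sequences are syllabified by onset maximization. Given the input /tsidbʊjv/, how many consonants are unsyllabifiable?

Under (C)V(N), the unsyllabifiable consonants are /t/, /d/, /j/, /v/ (only a nasal (/m/, /n/, or /ŋ/) is licensed in coda position; onsets are limited to one consonant).

4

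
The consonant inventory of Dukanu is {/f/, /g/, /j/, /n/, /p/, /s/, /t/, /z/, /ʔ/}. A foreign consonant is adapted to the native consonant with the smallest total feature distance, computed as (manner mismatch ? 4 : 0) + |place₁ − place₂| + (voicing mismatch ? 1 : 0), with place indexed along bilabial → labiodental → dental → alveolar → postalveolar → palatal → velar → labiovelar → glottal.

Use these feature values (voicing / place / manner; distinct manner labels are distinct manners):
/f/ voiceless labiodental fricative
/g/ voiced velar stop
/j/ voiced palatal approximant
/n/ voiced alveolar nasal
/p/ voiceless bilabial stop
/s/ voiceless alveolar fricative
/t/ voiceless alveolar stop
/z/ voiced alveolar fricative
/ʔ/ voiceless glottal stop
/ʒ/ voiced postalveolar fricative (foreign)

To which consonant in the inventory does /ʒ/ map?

z

/z/ is closest: same manner (fricative), place distance 1 (postalveolar→alveolar), same voicing; total 1. Next closest is /s/ at distance 2.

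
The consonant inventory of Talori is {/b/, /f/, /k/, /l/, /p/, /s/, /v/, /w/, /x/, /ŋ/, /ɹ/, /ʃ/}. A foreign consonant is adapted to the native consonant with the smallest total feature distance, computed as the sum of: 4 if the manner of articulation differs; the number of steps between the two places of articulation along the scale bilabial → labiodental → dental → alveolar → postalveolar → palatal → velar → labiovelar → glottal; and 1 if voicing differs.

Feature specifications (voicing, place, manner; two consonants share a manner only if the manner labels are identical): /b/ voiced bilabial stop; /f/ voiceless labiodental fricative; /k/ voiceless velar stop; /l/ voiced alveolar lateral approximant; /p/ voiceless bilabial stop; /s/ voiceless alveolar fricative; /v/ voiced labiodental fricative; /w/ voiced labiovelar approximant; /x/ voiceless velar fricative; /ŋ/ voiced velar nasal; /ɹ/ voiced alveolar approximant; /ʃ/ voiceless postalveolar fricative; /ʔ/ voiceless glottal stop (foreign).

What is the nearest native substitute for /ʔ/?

/k/ is closest: same manner (stop), place distance 2 (glottal→velar), same voicing; total 2. Next closest is /w/ at distance 6.

k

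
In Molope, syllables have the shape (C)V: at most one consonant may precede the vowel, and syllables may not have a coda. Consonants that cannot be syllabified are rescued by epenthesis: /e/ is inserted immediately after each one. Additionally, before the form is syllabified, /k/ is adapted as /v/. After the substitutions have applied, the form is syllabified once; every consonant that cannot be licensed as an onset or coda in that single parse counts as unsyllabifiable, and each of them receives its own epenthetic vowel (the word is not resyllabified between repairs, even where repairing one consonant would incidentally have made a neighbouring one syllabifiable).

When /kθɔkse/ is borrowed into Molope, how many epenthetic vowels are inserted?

After substitution the input is /vθɔvse/.
The unsyllabifiable consonants are /v/, /v/; each receives one epenthetic vowel.

2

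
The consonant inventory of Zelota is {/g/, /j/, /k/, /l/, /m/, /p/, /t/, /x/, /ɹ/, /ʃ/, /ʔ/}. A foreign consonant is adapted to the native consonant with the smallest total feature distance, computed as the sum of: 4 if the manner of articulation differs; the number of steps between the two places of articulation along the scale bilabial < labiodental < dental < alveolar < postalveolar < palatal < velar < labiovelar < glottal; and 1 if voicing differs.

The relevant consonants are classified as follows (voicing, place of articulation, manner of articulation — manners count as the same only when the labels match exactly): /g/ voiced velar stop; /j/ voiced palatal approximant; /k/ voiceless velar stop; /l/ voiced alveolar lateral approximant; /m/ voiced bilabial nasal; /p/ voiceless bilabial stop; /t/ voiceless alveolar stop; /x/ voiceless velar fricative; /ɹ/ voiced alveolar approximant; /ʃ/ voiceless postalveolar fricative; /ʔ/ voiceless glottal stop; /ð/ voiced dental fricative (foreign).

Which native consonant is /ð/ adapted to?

ʃ

/ʃ/ is closest: same manner (fricative), place distance 2 (dental→postalveolar), voicing differs (+1); total 3. Next closest is /l/ at distance 5.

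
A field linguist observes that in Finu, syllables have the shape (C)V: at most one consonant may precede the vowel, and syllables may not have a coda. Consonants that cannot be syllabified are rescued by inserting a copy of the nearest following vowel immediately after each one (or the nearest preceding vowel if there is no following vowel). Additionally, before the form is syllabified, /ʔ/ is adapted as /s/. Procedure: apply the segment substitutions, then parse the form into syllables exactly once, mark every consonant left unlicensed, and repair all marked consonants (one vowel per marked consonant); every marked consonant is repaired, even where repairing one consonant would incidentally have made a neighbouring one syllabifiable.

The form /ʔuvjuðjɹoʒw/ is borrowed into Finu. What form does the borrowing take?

suvujuðojoɹoʒowo

Substitution: /ʔ/ → /s/, giving /suvjuðjɹoʒw/.
The consonants /v/, /ð/, /j/, /ʒ/, /w/ cannot be parsed into a legal (C)V syllable (no codas are permitted; onsets are limited to one consonant).
Epenthesis after each stranded consonant: /v/ → /vu/, /ð/ → /ðo/, /j/ → /jo/, /ʒ/ → /ʒo/, /w/ → /wo/.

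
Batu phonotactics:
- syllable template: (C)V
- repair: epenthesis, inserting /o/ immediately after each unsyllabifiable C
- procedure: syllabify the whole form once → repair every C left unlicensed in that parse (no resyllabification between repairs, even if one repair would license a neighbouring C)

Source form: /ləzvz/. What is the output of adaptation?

The consonants /z/, /v/, /z/ cannot be parsed into a legal (C)V syllable (no codas are permitted; onsets are limited to one consonant).
Epenthesis after each stranded consonant: /z/ → /zo/, /v/ → /vo/, /z/ → /zo/.

ləzovozo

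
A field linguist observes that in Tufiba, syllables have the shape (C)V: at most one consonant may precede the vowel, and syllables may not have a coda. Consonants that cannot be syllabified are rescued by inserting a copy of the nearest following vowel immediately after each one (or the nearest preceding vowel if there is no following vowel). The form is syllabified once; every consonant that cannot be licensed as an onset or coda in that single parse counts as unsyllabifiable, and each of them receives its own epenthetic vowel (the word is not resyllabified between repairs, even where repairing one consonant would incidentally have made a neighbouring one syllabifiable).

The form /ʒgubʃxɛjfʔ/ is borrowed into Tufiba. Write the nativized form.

ʒugubɛʃɛxɛjɛfɛʔɛ

Under (C)V, the unsyllabifiable consonants are /ʒ/, /b/, /ʃ/, /j/, /f/, /ʔ/ (no codas are permitted; onsets are limited to one consonant).
Each unlicensed consonant becomes the onset of a new syllable: /ʒ/ → /ʒu/, /b/ → /bɛ/, /ʃ/ → /ʃɛ/, /j/ → /jɛ/, /f/ → /fɛ/, /ʔ/ → /ʔɛ/.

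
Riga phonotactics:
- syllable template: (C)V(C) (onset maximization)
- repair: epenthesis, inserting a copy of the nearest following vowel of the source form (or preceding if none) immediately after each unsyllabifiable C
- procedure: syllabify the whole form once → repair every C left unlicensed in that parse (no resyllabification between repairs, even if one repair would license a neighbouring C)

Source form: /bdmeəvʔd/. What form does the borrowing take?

Syllabifying with onset maximization leaves /b/, /d/, /ʔ/, /d/ stranded (at most one coda consonant is licensed; onsets are limited to one consonant).
Each unlicensed consonant becomes the onset of a new syllable: /b/ → /be/, /d/ → /de/, /ʔ/ → /ʔə/, /d/ → /də/.

bedemeəvʔədə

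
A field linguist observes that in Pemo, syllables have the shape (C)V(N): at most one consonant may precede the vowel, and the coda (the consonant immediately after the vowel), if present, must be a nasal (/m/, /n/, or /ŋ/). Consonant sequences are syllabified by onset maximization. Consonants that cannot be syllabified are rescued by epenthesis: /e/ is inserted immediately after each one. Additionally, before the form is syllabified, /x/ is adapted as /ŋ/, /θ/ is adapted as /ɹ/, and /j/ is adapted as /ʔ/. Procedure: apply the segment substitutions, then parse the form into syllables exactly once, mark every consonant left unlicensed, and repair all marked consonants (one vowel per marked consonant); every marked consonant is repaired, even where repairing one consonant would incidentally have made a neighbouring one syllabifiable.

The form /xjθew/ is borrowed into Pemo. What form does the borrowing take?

ŋeʔeɹewe

Substitution: /x/ → /ŋ/, /j/ → /ʔ/, /θ/ → /ɹ/, giving /ŋʔɹew/.
The consonants /ŋ/, /ʔ/, /w/ cannot be parsed into a legal (C)V(N) syllable (only a nasal (/m/, /n/, or /ŋ/) is licensed in coda position; onsets are limited to one consonant).
Inserting the epenthetic vowel yields /ŋ/ → /ŋe/, /ʔ/ → /ʔe/, /w/ → /we/.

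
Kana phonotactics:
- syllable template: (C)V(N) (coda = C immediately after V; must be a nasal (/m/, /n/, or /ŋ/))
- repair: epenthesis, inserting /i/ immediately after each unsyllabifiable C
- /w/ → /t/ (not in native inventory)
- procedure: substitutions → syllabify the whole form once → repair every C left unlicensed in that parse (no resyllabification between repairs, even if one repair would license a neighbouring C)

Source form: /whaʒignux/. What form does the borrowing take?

tihaʒiginuxi

Substitution: /w/ → /t/, giving /thaʒignux/.
Under (C)V(N), the unsyllabifiable consonants are /t/, /g/, /x/ (only a nasal (/m/, /n/, or /ŋ/) is licensed in coda position; onsets are limited to one consonant).
Each unlicensed consonant becomes the onset of a new syllable: /t/ → /ti/, /g/ → /gi/, /x/ → /xi/.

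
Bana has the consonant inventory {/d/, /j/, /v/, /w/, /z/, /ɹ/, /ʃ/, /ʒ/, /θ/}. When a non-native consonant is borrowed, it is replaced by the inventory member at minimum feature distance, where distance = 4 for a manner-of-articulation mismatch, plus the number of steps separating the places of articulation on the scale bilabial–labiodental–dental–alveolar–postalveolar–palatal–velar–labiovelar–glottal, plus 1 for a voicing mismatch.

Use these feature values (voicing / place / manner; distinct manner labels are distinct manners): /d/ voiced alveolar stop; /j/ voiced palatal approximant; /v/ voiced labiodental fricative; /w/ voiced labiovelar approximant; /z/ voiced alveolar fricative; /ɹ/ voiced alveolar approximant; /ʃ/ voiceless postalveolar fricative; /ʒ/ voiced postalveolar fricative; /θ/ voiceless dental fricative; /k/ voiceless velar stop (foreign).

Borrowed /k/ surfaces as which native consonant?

d

/d/ is closest: same manner (stop), place distance 3 (velar→alveolar), voicing differs (+1); total 4. Next closest is /j/ at distance 6.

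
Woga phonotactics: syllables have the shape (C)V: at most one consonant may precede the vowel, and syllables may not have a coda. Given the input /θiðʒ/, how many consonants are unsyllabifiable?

2

Syllabifying with onset maximization leaves /ð/, /ʒ/ stranded (no codas are permitted; onsets are limited to one consonant).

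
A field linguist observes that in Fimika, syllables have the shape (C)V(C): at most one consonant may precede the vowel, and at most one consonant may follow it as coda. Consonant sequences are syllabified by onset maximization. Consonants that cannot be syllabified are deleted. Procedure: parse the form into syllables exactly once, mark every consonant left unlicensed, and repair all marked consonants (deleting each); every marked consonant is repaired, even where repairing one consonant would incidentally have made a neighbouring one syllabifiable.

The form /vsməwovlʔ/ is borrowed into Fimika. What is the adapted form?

The consonants /v/, /s/, /l/, /ʔ/ cannot be parsed into a legal (C)V(C) syllable (at most one coda consonant is licensed; onsets are limited to one consonant).
Each unlicensed consonant is deleted: /v/, /s/, /l/, /ʔ/.

məwov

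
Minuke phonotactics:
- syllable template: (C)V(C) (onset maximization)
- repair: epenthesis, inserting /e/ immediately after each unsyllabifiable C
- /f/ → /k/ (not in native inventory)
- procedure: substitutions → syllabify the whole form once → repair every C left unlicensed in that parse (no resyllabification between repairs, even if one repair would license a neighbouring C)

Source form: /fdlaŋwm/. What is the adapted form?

kedelaŋweme

Substitution: /f/ → /k/, giving /kdlaŋwm/.
The consonants /k/, /d/, /w/, /m/ cannot be parsed into a legal (C)V(C) syllable (at most one coda consonant is licensed; onsets are limited to one consonant).
Epenthesis after each stranded consonant: /k/ → /ke/, /d/ → /de/, /w/ → /we/, /m/ → /me/.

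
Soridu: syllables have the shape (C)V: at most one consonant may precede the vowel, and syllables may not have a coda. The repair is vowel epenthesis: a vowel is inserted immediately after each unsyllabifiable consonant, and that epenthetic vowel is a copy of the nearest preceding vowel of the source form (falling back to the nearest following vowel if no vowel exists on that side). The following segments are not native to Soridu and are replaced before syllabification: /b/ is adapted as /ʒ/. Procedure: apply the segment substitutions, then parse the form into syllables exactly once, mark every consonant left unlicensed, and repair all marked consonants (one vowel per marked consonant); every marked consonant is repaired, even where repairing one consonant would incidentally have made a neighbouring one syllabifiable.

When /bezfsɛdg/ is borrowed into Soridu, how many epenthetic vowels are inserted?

4

After substitution the input is /ʒezfsɛdg/.
The unsyllabifiable consonants are /z/, /f/, /d/, /g/; each receives one epenthetic vowel.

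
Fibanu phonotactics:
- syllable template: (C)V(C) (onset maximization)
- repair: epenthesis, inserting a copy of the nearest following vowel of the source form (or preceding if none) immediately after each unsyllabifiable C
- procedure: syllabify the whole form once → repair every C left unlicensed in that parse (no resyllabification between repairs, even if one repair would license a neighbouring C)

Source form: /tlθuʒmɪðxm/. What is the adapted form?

tuluθuʒmɪðxɪmɪ

The consonants /t/, /l/, /x/, /m/ cannot be parsed into a legal (C)V(C) syllable (at most one coda consonant is licensed; onsets are limited to one consonant).
Each unlicensed consonant becomes the onset of a new syllable: /t/ → /tu/, /l/ → /lu/, /x/ → /xɪ/, /m/ → /mɪ/.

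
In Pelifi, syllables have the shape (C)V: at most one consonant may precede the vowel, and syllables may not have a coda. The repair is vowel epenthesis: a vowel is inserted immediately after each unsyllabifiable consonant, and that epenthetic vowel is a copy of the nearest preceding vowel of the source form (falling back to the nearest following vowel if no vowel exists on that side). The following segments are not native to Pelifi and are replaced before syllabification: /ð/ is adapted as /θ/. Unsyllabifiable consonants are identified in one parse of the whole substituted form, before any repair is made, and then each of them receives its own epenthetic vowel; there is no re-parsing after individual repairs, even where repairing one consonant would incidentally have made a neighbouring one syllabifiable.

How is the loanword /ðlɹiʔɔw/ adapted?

θiliɹiʔɔwɔ

Substitution: /ð/ → /θ/, giving /θlɹiʔɔw/.
Syllabifying with onset maximization leaves /θ/, /l/, /w/ stranded (no codas are permitted; onsets are limited to one consonant).
Epenthesis after each stranded consonant: /θ/ → /θi/, /l/ → /li/, /w/ → /wɔ/.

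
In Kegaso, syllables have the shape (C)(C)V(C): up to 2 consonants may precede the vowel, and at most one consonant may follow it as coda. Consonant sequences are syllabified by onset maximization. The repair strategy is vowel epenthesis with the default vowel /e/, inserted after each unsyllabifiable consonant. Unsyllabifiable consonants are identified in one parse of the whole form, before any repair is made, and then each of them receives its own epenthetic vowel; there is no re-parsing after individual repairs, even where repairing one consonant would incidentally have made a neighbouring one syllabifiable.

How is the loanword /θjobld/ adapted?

The consonants /l/, /d/ cannot be parsed into a legal (C)(C)V(C) syllable (at most one coda consonant is licensed; onsets may contain at most 2 consonants).
Inserting the epenthetic vowel yields /l/ → /le/, /d/ → /de/.

θjoblede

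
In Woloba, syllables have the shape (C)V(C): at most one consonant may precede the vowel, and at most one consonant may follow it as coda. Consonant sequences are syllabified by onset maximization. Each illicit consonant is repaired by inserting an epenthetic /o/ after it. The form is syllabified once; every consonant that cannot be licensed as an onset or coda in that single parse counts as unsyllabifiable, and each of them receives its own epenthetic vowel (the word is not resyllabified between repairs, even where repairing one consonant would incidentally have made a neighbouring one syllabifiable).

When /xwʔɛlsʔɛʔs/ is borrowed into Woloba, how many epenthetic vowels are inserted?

The unsyllabifiable consonants are /x/, /w/, /s/, /s/; each receives one epenthetic vowel.

4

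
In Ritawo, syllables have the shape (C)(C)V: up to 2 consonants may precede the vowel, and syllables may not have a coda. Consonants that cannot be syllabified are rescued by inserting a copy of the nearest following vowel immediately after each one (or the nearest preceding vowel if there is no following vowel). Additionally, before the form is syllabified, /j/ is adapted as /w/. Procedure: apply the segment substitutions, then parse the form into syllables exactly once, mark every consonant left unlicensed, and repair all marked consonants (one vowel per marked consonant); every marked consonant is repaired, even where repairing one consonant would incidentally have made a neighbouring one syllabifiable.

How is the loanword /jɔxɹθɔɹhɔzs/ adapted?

Substitution: /j/ → /w/, giving /wɔxɹθɔɹhɔzs/.
Under (C)(C)V, the unsyllabifiable consonants are /x/, /z/, /s/ (no codas are permitted; onsets may contain at most 2 consonants).
Epenthesis after each stranded consonant: /x/ → /xɔ/, /z/ → /zɔ/, /s/ → /sɔ/.

wɔxɔɹθɔɹhɔzɔsɔ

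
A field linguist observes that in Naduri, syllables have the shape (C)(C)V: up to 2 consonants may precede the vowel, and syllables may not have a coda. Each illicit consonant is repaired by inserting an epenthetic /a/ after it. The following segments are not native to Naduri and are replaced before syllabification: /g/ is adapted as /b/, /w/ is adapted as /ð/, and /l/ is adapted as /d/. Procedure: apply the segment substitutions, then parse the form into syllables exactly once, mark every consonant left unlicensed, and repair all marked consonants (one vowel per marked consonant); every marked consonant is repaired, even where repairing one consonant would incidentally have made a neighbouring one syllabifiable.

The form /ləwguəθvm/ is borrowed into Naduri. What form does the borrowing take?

dəðbuəθavama

Substitution: /l/ → /d/, /w/ → /ð/, /g/ → /b/, giving /dəðbuəθvm/.
Under (C)(C)V, the unsyllabifiable consonants are /θ/, /v/, /m/ (no codas are permitted; onsets may contain at most 2 consonants).
Epenthesis after each stranded consonant: /θ/ → /θa/, /v/ → /va/, /m/ → /ma/.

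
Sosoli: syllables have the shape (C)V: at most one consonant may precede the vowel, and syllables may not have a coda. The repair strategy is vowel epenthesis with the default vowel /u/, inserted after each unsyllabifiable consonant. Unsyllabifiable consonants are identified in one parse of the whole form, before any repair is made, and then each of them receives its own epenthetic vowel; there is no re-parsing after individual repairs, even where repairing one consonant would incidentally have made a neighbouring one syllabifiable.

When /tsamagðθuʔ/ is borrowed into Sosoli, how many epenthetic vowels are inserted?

4

The unsyllabifiable consonants are /t/, /g/, /ð/, /ʔ/; each receives one epenthetic vowel.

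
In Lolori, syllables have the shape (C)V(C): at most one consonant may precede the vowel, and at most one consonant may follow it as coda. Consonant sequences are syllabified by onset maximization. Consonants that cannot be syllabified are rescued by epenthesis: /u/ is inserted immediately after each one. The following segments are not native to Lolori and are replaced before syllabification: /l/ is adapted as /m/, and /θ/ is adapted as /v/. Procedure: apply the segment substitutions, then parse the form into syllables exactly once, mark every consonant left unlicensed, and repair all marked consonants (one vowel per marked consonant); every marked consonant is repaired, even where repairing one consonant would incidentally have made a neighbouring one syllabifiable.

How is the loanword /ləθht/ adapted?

məvhutu

Substitution: /l/ → /m/, /θ/ → /v/, giving /məvht/.
Under (C)V(C), the unsyllabifiable consonants are /h/, /t/ (at most one coda consonant is licensed; onsets are limited to one consonant).
Epenthesis after each stranded consonant: /h/ → /hu/, /t/ → /tu/.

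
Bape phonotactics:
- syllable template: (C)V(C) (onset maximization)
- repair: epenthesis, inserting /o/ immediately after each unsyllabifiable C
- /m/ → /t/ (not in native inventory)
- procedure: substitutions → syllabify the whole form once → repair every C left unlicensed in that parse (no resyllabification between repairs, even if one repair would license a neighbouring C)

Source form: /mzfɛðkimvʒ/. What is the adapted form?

Substitution: /m/ → /t/, giving /tzfɛðkitvʒ/.
Syllabifying with onset maximization leaves /t/, /z/, /v/, /ʒ/ stranded (at most one coda consonant is licensed; onsets are limited to one consonant).
Inserting the epenthetic vowel yields /t/ → /to/, /z/ → /zo/, /v/ → /vo/, /ʒ/ → /ʒo/.

tozofɛðkitvoʒo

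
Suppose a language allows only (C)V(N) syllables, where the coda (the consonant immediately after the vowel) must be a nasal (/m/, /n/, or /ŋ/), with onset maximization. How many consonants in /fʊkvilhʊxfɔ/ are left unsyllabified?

Under (C)V(N), the unsyllabifiable consonants are /k/, /l/, /x/ (only a nasal (/m/, /n/, or /ŋ/) is licensed in coda position; onsets are limited to one consonant).

3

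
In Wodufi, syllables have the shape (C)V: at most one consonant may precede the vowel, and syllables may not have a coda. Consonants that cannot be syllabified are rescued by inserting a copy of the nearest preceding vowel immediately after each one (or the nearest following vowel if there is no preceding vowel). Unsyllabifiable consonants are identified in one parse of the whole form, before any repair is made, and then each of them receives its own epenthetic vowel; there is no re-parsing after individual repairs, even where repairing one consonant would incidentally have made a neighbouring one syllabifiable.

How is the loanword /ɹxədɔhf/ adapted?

ɹəxədɔhɔfɔ

Syllabifying with onset maximization leaves /ɹ/, /h/, /f/ stranded (no codas are permitted; onsets are limited to one consonant).
Inserting the epenthetic vowel yields /ɹ/ → /ɹə/, /h/ → /hɔ/, /f/ → /fɔ/.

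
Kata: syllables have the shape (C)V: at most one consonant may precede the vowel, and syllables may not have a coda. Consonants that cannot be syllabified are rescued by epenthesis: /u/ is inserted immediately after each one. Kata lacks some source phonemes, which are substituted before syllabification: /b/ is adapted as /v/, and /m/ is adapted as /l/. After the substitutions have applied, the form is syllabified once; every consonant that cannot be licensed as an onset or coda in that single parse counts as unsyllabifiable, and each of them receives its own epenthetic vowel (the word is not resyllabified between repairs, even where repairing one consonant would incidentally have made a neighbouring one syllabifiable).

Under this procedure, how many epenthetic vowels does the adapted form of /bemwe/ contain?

After substitution the input is /velwe/.
The unsyllabifiable consonants are /l/; each receives one epenthetic vowel.

1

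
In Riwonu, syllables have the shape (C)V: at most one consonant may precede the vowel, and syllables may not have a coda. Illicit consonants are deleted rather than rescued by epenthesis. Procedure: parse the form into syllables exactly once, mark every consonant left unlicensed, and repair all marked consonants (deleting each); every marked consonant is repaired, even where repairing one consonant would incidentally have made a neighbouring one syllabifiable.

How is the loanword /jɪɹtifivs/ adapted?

The consonants /ɹ/, /v/, /s/ cannot be parsed into a legal (C)V syllable (no codas are permitted; onsets are limited to one consonant).
Each unlicensed consonant is deleted: /ɹ/, /v/, /s/.

jɪtifi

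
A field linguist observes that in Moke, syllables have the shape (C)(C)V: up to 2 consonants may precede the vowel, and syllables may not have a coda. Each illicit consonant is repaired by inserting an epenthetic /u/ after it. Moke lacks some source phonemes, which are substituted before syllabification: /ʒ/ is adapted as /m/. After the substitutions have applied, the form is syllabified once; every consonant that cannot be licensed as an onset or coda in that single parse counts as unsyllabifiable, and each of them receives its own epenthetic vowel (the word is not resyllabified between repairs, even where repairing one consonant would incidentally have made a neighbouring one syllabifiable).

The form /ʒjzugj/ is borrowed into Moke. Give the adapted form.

mujzuguju

Substitution: /ʒ/ → /m/, giving /mjzugj/.
Syllabifying with onset maximization leaves /m/, /g/, /j/ stranded (no codas are permitted; onsets may contain at most 2 consonants).
Each unlicensed consonant becomes the onset of a new syllable: /m/ → /mu/, /g/ → /gu/, /j/ → /ju/.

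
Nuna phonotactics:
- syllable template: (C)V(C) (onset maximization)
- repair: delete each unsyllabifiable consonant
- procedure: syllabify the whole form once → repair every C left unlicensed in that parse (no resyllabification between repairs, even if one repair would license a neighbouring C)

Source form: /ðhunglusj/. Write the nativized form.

hunlus

Under (C)V(C), the unsyllabifiable consonants are /ð/, /g/, /j/ (at most one coda consonant is licensed; onsets are limited to one consonant).
Deletion applies to /ð/, /g/, /j/.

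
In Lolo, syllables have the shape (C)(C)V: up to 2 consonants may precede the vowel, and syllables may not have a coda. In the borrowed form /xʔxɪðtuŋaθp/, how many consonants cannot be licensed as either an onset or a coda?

3

Syllabifying with onset maximization leaves /x/, /θ/, /p/ stranded (no codas are permitted; onsets may contain at most 2 consonants).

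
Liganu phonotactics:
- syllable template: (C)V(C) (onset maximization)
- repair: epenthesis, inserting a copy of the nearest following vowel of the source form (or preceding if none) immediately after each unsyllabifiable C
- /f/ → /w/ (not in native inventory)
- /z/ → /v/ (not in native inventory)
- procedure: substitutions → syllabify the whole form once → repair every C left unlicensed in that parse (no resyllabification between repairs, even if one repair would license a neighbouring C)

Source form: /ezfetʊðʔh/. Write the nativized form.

evwetʊðʔʊhʊ

Substitution: /z/ → /v/, /f/ → /w/, giving /evwetʊðʔh/.
Syllabifying with onset maximization leaves /ʔ/, /h/ stranded (at most one coda consonant is licensed; onsets are limited to one consonant).
Inserting the epenthetic vowel yields /ʔ/ → /ʔʊ/, /h/ → /hʊ/.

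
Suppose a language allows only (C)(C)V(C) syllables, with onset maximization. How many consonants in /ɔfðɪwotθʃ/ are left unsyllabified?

Under (C)(C)V(C), the unsyllabifiable consonants are /θ/, /ʃ/ (at most one coda consonant is licensed; onsets may contain at most 2 consonants).

2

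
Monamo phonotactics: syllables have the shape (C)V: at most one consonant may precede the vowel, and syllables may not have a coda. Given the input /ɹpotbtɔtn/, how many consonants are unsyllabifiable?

The consonants /ɹ/, /t/, /b/, /t/, /n/ cannot be parsed into a legal (C)V syllable (no codas are permitted; onsets are limited to one consonant).

5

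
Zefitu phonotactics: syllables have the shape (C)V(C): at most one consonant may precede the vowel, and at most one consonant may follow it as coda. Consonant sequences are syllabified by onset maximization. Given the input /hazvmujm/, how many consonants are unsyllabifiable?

Under (C)V(C), the unsyllabifiable consonants are /v/, /m/ (at most one coda consonant is licensed; onsets are limited to one consonant).

2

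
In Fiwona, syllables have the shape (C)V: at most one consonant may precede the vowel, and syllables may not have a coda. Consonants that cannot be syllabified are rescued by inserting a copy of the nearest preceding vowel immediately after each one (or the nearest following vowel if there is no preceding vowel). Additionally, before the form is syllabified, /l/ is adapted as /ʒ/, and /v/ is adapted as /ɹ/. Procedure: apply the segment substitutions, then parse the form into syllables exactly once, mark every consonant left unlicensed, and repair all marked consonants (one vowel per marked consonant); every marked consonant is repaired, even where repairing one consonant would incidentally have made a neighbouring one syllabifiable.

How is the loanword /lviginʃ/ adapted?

ʒiɹiginiʃi

Substitution: /l/ → /ʒ/, /v/ → /ɹ/, giving /ʒɹiginʃ/.
Syllabifying with onset maximization leaves /ʒ/, /n/, /ʃ/ stranded (no codas are permitted; onsets are limited to one consonant).
Epenthesis after each stranded consonant: /ʒ/ → /ʒi/, /n/ → /ni/, /ʃ/ → /ʃi/.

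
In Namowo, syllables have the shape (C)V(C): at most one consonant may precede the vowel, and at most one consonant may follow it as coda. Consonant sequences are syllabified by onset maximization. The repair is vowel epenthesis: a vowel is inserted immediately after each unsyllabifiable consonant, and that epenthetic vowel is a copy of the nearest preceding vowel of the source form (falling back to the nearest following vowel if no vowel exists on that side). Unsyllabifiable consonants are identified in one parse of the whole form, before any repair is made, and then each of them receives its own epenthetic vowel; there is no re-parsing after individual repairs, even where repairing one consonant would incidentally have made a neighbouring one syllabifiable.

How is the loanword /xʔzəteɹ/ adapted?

xəʔəzəteɹ

The consonants /x/, /ʔ/ cannot be parsed into a legal (C)V(C) syllable (at most one coda consonant is licensed; onsets are limited to one consonant).
Epenthesis after each stranded consonant: /x/ → /xə/, /ʔ/ → /ʔə/.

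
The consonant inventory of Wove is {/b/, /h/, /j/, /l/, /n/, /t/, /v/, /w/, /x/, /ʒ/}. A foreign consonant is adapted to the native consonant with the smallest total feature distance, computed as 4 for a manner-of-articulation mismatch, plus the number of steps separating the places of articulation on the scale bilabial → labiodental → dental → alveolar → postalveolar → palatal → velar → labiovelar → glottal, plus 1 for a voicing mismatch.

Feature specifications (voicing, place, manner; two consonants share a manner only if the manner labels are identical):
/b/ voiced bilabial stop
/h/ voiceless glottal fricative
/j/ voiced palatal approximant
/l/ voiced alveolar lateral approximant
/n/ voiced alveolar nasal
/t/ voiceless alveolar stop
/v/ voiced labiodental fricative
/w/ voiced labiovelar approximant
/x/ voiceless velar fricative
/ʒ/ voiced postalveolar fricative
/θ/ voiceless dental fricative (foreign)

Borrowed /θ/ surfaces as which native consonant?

/v/ is closest: same manner (fricative), place distance 1 (dental→labiodental), voicing differs (+1); total 2. Next closest is /ʒ/ at distance 3.

v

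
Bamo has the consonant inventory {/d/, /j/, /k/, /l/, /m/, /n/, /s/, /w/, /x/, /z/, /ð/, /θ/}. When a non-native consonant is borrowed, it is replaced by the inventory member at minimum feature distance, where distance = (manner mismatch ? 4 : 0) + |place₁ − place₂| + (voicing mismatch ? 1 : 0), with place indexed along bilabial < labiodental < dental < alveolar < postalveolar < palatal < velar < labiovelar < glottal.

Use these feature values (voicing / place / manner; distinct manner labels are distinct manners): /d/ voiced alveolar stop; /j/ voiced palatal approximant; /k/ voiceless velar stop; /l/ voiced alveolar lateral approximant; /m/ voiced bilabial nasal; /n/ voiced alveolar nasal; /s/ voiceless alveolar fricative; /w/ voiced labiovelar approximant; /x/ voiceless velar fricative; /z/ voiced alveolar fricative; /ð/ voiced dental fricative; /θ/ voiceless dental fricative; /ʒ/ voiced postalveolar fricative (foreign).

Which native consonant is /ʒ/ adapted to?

z

/z/ is closest: same manner (fricative), place distance 1 (postalveolar→alveolar), same voicing; total 1. Next closest is /s/ at distance 2.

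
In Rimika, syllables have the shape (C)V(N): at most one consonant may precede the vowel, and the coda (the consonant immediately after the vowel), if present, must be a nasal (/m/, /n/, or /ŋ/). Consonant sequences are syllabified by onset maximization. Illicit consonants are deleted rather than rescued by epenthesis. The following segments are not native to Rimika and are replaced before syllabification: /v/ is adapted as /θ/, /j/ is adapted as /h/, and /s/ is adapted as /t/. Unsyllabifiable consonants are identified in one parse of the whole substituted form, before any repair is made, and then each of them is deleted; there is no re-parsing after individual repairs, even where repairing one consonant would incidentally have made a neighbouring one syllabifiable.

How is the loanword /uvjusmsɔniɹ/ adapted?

Substitution: /v/ → /θ/, /j/ → /h/, /s/ → /t/, giving /uθhutmtɔniɹ/.
Under (C)V(N), the unsyllabifiable consonants are /θ/, /t/, /m/, /ɹ/ (only a nasal (/m/, /n/, or /ŋ/) is licensed in coda position; onsets are limited to one consonant).
Deletion applies to /θ/, /t/, /m/, /ɹ/.

uhutɔni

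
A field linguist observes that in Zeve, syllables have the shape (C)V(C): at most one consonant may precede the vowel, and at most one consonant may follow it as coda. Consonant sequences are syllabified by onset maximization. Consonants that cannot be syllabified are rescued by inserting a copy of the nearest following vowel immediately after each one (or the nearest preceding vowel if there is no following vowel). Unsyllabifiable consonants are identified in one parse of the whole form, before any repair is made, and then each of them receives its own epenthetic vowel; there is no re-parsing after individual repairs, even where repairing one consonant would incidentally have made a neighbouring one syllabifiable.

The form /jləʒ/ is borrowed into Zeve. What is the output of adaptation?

jələʒ

The consonants /j/ cannot be parsed into a legal (C)V(C) syllable (at most one coda consonant is licensed; onsets are limited to one consonant).
Epenthesis after each stranded consonant: /j/ → /jə/.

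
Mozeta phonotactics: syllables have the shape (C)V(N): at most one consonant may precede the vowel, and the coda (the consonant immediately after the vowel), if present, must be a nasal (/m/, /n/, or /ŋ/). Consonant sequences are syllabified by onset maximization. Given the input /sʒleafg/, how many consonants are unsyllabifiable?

Under (C)V(N), the unsyllabifiable consonants are /s/, /ʒ/, /f/, /g/ (only a nasal (/m/, /n/, or /ŋ/) is licensed in coda position; onsets are limited to one consonant).

4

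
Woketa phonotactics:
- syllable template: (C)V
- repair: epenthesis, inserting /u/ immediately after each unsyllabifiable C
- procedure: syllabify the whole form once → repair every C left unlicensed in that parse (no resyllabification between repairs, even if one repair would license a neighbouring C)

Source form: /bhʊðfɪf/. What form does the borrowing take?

buhʊðufɪfu

Syllabifying with onset maximization leaves /b/, /ð/, /f/ stranded (no codas are permitted; onsets are limited to one consonant).
Epenthesis after each stranded consonant: /b/ → /bu/, /ð/ → /ðu/, /f/ → /fu/.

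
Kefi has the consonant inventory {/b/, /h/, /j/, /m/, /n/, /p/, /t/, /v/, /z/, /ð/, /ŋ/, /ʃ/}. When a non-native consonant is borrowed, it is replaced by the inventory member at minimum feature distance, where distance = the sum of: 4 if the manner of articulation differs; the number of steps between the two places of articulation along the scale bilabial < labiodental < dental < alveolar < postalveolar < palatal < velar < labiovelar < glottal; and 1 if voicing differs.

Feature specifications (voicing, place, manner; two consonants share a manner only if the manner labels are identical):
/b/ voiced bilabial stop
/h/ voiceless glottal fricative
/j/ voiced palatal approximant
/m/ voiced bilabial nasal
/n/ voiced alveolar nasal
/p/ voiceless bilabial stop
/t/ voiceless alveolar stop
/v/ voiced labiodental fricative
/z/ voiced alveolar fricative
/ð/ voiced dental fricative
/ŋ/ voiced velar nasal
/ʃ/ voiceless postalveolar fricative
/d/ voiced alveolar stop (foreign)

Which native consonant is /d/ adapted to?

/t/ is closest: same manner (stop), place distance 0 (alveolar→alveolar), voicing differs (+1); total 1. Next closest is /b/ at distance 3.

t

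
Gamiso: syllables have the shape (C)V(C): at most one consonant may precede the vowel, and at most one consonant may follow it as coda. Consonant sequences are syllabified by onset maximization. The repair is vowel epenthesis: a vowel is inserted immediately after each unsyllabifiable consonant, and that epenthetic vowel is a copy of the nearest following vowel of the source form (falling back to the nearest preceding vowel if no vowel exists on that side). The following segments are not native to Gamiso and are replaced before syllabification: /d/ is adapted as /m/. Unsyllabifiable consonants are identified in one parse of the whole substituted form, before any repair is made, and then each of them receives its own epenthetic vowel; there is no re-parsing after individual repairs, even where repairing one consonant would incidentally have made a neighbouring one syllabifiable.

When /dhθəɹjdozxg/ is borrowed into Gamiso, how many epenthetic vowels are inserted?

After substitution the input is /mhθəɹjmozxg/.
The unsyllabifiable consonants are /m/, /h/, /j/, /x/, /g/; each receives one epenthetic vowel.

5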